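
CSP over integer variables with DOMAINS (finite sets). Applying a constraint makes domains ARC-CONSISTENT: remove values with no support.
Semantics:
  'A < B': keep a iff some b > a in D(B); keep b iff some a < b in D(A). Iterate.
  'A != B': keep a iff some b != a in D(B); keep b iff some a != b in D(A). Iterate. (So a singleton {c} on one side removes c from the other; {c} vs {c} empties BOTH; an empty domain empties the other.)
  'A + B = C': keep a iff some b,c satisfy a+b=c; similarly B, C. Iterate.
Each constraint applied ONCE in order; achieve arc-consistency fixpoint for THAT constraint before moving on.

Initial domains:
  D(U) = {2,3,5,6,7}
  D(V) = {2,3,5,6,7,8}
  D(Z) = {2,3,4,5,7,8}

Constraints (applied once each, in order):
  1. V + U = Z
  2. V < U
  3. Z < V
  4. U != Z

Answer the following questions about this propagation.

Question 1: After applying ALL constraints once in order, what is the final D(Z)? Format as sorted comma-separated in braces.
Constraint 1 (V + U = Z) on D(V)={2,3,5,6,7,8} D(U)={2,3,5,6,7} D(Z)={2,3,4,5,7,8}: V {2,3,5,6,7,8}->{2,3,5,6}; U {2,3,5,6,7}->{2,3,5,6}; Z {2,3,4,5,7,8}->{4,5,7,8}
Constraint 2 (V < U) on D(V)={2,3,5,6} D(U)={2,3,5,6}: V {2,3,5,6}->{2,3,5}; U {2,3,5,6}->{3,5,6}
Constraint 3 (Z < V) on D(Z)={4,5,7,8} D(V)={2,3,5}: Z {4,5,7,8}->{4}; V {2,3,5}->{5}
Constraint 4 (U != Z) on D(U)={3,5,6} D(Z)={4}: no change
So after all 4 constraints: D(Z) = {4}

Answer: {4}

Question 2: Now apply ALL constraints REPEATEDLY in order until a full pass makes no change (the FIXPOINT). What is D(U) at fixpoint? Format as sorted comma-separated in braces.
Answer: {}

Derivation:
pass 0 (initial): D(U)={2,3,5,6,7}
pass 1: U {2,3,5,6,7}->{3,5,6}; V {2,3,5,6,7,8}->{5}; Z {2,3,4,5,7,8}->{4}
pass 2: U {3,5,6}->{}; V {5}->{}; Z {4}->{}
pass 3: no change
Fixpoint after 3 passes: D(U) = {}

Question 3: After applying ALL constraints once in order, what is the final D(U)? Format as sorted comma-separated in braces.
Constraint 1 (V + U = Z) on D(V)={2,3,5,6,7,8} D(U)={2,3,5,6,7} D(Z)={2,3,4,5,7,8}: V {2,3,5,6,7,8}->{2,3,5,6}; U {2,3,5,6,7}->{2,3,5,6}; Z {2,3,4,5,7,8}->{4,5,7,8}
Constraint 2 (V < U) on D(V)={2,3,5,6} D(U)={2,3,5,6}: V {2,3,5,6}->{2,3,5}; U {2,3,5,6}->{3,5,6}
Constraint 3 (Z < V) on D(Z)={4,5,7,8} D(V)={2,3,5}: Z {4,5,7,8}->{4}; V {2,3,5}->{5}
Constraint 4 (U != Z) on D(U)={3,5,6} D(Z)={4}: no change
So after all 4 constraints: D(U) = {3,5,6}

Answer: {3,5,6}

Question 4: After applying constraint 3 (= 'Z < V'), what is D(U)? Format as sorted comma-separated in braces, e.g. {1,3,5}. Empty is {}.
Answer: {3,5,6}

Derivation:
Constraint 1 (V + U = Z) on D(V)={2,3,5,6,7,8} D(U)={2,3,5,6,7} D(Z)={2,3,4,5,7,8}: V {2,3,5,6,7,8}->{2,3,5,6}; U {2,3,5,6,7}->{2,3,5,6}; Z {2,3,4,5,7,8}->{4,5,7,8}
Constraint 2 (V < U) on D(V)={2,3,5,6} D(U)={2,3,5,6}: V {2,3,5,6}->{2,3,5}; U {2,3,5,6}->{3,5,6}
Constraint 3 (Z < V) on D(Z)={4,5,7,8} D(V)={2,3,5}: Z {4,5,7,8}->{4}; V {2,3,5}->{5}
So after constraint 3: D(U) = {3,5,6}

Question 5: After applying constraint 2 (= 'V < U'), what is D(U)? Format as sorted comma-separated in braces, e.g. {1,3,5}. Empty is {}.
Constraint 1 (V + U = Z) on D(V)={2,3,5,6,7,8} D(U)={2,3,5,6,7} D(Z)={2,3,4,5,7,8}: V {2,3,5,6,7,8}->{2,3,5,6}; U {2,3,5,6,7}->{2,3,5,6}; Z {2,3,4,5,7,8}->{4,5,7,8}
Constraint 2 (V < U) on D(V)={2,3,5,6} D(U)={2,3,5,6}: V {2,3,5,6}->{2,3,5}; U {2,3,5,6}->{3,5,6}
So after constraint 2: D(U) = {3,5,6}

Answer: {3,5,6}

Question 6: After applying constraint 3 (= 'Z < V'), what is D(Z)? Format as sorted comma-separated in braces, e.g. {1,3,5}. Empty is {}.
Answer: {4}

Derivation:
Constraint 1 (V + U = Z) on D(V)={2,3,5,6,7,8} D(U)={2,3,5,6,7} D(Z)={2,3,4,5,7,8}: V {2,3,5,6,7,8}->{2,3,5,6}; U {2,3,5,6,7}->{2,3,5,6}; Z {2,3,4,5,7,8}->{4,5,7,8}
Constraint 2 (V < U) on D(V)={2,3,5,6} D(U)={2,3,5,6}: V {2,3,5,6}->{2,3,5}; U {2,3,5,6}->{3,5,6}
Constraint 3 (Z < V) on D(Z)={4,5,7,8} D(V)={2,3,5}: Z {4,5,7,8}->{4}; V {2,3,5}->{5}
So after constraint 3: D(Z) = {4}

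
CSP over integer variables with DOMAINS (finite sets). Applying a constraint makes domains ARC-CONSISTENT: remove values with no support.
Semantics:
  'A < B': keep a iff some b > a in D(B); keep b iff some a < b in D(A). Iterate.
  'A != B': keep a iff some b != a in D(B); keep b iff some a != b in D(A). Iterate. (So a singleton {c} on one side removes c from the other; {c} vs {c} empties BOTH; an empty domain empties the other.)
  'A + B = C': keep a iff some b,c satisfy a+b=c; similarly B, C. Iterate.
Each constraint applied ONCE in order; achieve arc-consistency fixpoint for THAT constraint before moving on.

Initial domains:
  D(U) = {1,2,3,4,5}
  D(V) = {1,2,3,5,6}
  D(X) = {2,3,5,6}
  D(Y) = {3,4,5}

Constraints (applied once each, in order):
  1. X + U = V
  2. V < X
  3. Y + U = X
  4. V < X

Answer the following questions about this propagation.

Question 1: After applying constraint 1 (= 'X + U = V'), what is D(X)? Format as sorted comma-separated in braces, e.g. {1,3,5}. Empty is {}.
Answer: {2,3,5}

Derivation:
Constraint 1 (X + U = V) on D(X)={2,3,5,6} D(U)={1,2,3,4,5} D(V)={1,2,3,5,6}: X {2,3,5,6}->{2,3,5}; U {1,2,3,4,5}->{1,2,3,4}; V {1,2,3,5,6}->{3,5,6}
So after constraint 1: D(X) = {2,3,5}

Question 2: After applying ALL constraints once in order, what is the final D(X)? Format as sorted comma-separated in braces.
Answer: {5}

Derivation:
Constraint 1 (X + U = V) on D(X)={2,3,5,6} D(U)={1,2,3,4,5} D(V)={1,2,3,5,6}: X {2,3,5,6}->{2,3,5}; U {1,2,3,4,5}->{1,2,3,4}; V {1,2,3,5,6}->{3,5,6}
Constraint 2 (V < X) on D(V)={3,5,6} D(X)={2,3,5}: V {3,5,6}->{3}; X {2,3,5}->{5}
Constraint 3 (Y + U = X) on D(Y)={3,4,5} D(U)={1,2,3,4} D(X)={5}: Y {3,4,5}->{3,4}; U {1,2,3,4}->{1,2}
Constraint 4 (V < X) on D(V)={3} D(X)={5}: no change
So after all 4 constraints: D(X) = {5}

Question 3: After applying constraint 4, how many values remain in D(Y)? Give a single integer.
Constraint 1 (X + U = V) on D(X)={2,3,5,6} D(U)={1,2,3,4,5} D(V)={1,2,3,5,6}: X {2,3,5,6}->{2,3,5}; U {1,2,3,4,5}->{1,2,3,4}; V {1,2,3,5,6}->{3,5,6}
Constraint 2 (V < X) on D(V)={3,5,6} D(X)={2,3,5}: V {3,5,6}->{3}; X {2,3,5}->{5}
Constraint 3 (Y + U = X) on D(Y)={3,4,5} D(U)={1,2,3,4} D(X)={5}: Y {3,4,5}->{3,4}; U {1,2,3,4}->{1,2}
Constraint 4 (V < X) on D(V)={3} D(X)={5}: no change
So after constraint 4: D(Y)={3,4}, size = 2

Answer: 2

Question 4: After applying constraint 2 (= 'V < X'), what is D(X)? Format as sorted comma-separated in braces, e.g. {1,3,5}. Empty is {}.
Answer: {5}

Derivation:
Constraint 1 (X + U = V) on D(X)={2,3,5,6} D(U)={1,2,3,4,5} D(V)={1,2,3,5,6}: X {2,3,5,6}->{2,3,5}; U {1,2,3,4,5}->{1,2,3,4}; V {1,2,3,5,6}->{3,5,6}
Constraint 2 (V < X) on D(V)={3,5,6} D(X)={2,3,5}: V {3,5,6}->{3}; X {2,3,5}->{5}
So after constraint 2: D(X) = {5}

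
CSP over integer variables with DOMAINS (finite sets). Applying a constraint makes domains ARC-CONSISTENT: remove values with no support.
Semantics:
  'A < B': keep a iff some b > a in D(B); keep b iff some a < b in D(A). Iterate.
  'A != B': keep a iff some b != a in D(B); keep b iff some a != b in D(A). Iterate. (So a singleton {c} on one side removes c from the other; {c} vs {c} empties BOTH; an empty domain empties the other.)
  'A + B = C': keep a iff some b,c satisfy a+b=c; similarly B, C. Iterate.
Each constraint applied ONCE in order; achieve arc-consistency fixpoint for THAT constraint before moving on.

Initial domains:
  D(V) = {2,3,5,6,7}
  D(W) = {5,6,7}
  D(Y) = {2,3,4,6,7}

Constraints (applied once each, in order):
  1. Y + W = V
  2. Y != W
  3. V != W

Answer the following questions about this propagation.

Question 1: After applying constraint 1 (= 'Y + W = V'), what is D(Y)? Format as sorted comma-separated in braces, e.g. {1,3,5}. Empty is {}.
Constraint 1 (Y + W = V) on D(Y)={2,3,4,6,7} D(W)={5,6,7} D(V)={2,3,5,6,7}: Y {2,3,4,6,7}->{2}; W {5,6,7}->{5}; V {2,3,5,6,7}->{7}
So after constraint 1: D(Y) = {2}

Answer: {2}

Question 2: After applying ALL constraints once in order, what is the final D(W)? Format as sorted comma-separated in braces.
Answer: {5}

Derivation:
Constraint 1 (Y + W = V) on D(Y)={2,3,4,6,7} D(W)={5,6,7} D(V)={2,3,5,6,7}: Y {2,3,4,6,7}->{2}; W {5,6,7}->{5}; V {2,3,5,6,7}->{7}
Constraint 2 (Y != W) on D(Y)={2} D(W)={5}: no change
Constraint 3 (V != W) on D(V)={7} D(W)={5}: no change
So after all 3 constraints: D(W) = {5}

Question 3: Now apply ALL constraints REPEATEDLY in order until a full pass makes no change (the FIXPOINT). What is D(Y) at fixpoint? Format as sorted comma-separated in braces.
pass 0 (initial): D(Y)={2,3,4,6,7}
pass 1: V {2,3,5,6,7}->{7}; W {5,6,7}->{5}; Y {2,3,4,6,7}->{2}
pass 2: no change
Fixpoint after 2 passes: D(Y) = {2}

Answer: {2}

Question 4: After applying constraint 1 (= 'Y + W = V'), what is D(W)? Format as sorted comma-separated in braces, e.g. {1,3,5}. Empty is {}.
Constraint 1 (Y + W = V) on D(Y)={2,3,4,6,7} D(W)={5,6,7} D(V)={2,3,5,6,7}: Y {2,3,4,6,7}->{2}; W {5,6,7}->{5}; V {2,3,5,6,7}->{7}
So after constraint 1: D(W) = {5}

Answer: {5}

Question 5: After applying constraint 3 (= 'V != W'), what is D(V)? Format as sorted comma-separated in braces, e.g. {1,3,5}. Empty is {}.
Answer: {7}

Derivation:
Constraint 1 (Y + W = V) on D(Y)={2,3,4,6,7} D(W)={5,6,7} D(V)={2,3,5,6,7}: Y {2,3,4,6,7}->{2}; W {5,6,7}->{5}; V {2,3,5,6,7}->{7}
Constraint 2 (Y != W) on D(Y)={2} D(W)={5}: no change
Constraint 3 (V != W) on D(V)={7} D(W)={5}: no change
So after constraint 3: D(V) = {7}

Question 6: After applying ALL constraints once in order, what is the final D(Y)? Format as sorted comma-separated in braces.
Constraint 1 (Y + W = V) on D(Y)={2,3,4,6,7} D(W)={5,6,7} D(V)={2,3,5,6,7}: Y {2,3,4,6,7}->{2}; W {5,6,7}->{5}; V {2,3,5,6,7}->{7}
Constraint 2 (Y != W) on D(Y)={2} D(W)={5}: no change
Constraint 3 (V != W) on D(V)={7} D(W)={5}: no change
So after all 3 constraints: D(Y) = {2}

Answer: {2}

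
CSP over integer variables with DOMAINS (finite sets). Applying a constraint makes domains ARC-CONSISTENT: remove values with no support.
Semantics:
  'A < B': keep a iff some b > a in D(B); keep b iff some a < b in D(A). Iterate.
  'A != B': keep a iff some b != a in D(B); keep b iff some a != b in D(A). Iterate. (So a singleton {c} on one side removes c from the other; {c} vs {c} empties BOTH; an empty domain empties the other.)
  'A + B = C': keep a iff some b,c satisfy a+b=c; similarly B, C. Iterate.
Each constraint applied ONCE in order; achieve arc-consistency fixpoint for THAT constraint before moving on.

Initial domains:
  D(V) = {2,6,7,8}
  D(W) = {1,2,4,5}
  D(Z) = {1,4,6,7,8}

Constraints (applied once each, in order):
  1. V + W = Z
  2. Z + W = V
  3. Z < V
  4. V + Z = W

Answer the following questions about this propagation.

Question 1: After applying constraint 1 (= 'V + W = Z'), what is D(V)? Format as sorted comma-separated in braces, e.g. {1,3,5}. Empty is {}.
Constraint 1 (V + W = Z) on D(V)={2,6,7,8} D(W)={1,2,4,5} D(Z)={1,4,6,7,8}: V {2,6,7,8}->{2,6,7}; Z {1,4,6,7,8}->{4,6,7,8}
So after constraint 1: D(V) = {2,6,7}

Answer: {2,6,7}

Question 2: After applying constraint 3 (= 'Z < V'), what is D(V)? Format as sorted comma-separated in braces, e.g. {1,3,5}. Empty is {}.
Answer: {6,7}

Derivation:
Constraint 1 (V + W = Z) on D(V)={2,6,7,8} D(W)={1,2,4,5} D(Z)={1,4,6,7,8}: V {2,6,7,8}->{2,6,7}; Z {1,4,6,7,8}->{4,6,7,8}
Constraint 2 (Z + W = V) on D(Z)={4,6,7,8} D(W)={1,2,4,5} D(V)={2,6,7}: Z {4,6,7,8}->{4,6}; W {1,2,4,5}->{1,2}; V {2,6,7}->{6,7}
Constraint 3 (Z < V) on D(Z)={4,6} D(V)={6,7}: no change
So after constraint 3: D(V) = {6,7}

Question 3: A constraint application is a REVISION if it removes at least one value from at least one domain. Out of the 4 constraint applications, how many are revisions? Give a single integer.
Constraint 1 (V + W = Z) on D(V)={2,6,7,8} D(W)={1,2,4,5} D(Z)={1,4,6,7,8}: V {2,6,7,8}->{2,6,7}; Z {1,4,6,7,8}->{4,6,7,8} => REVISION
Constraint 2 (Z + W = V) on D(Z)={4,6,7,8} D(W)={1,2,4,5} D(V)={2,6,7}: Z {4,6,7,8}->{4,6}; W {1,2,4,5}->{1,2}; V {2,6,7}->{6,7} => REVISION
Constraint 3 (Z < V) on D(Z)={4,6} D(V)={6,7}: no change => not a revision
Constraint 4 (V + Z = W) on D(V)={6,7} D(Z)={4,6} D(W)={1,2}: V {6,7}->{}; Z {4,6}->{}; W {1,2}->{} => REVISION
Total revisions = 3

Answer: 3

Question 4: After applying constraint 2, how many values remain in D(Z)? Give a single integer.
Constraint 1 (V + W = Z) on D(V)={2,6,7,8} D(W)={1,2,4,5} D(Z)={1,4,6,7,8}: V {2,6,7,8}->{2,6,7}; Z {1,4,6,7,8}->{4,6,7,8}
Constraint 2 (Z + W = V) on D(Z)={4,6,7,8} D(W)={1,2,4,5} D(V)={2,6,7}: Z {4,6,7,8}->{4,6}; W {1,2,4,5}->{1,2}; V {2,6,7}->{6,7}
So after constraint 2: D(Z)={4,6}, size = 2

Answer: 2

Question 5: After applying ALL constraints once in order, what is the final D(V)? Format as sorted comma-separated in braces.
Answer: {}

Derivation:
Constraint 1 (V + W = Z) on D(V)={2,6,7,8} D(W)={1,2,4,5} D(Z)={1,4,6,7,8}: V {2,6,7,8}->{2,6,7}; Z {1,4,6,7,8}->{4,6,7,8}
Constraint 2 (Z + W = V) on D(Z)={4,6,7,8} D(W)={1,2,4,5} D(V)={2,6,7}: Z {4,6,7,8}->{4,6}; W {1,2,4,5}->{1,2}; V {2,6,7}->{6,7}
Constraint 3 (Z < V) on D(Z)={4,6} D(V)={6,7}: no change
Constraint 4 (V + Z = W) on D(V)={6,7} D(Z)={4,6} D(W)={1,2}: V {6,7}->{}; Z {4,6}->{}; W {1,2}->{}
So after all 4 constraints: D(V) = {}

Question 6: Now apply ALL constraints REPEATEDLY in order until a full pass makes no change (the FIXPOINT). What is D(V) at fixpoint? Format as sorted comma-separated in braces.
Answer: {}

Derivation:
pass 0 (initial): D(V)={2,6,7,8}
pass 1: V {2,6,7,8}->{}; W {1,2,4,5}->{}; Z {1,4,6,7,8}->{}
pass 2: no change
Fixpoint after 2 passes: D(V) = {}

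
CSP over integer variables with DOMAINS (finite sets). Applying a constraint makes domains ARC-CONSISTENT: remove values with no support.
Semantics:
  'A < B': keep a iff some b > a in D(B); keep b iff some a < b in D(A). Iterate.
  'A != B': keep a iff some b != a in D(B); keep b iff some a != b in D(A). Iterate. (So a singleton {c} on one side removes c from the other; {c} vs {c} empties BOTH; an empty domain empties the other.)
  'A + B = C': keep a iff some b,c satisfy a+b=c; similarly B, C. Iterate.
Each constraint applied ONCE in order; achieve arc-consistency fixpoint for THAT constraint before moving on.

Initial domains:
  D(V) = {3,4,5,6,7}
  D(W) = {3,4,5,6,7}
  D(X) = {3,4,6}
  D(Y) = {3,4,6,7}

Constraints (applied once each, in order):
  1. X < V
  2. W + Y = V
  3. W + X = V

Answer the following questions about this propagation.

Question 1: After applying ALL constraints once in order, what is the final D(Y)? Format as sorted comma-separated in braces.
Constraint 1 (X < V) on D(X)={3,4,6} D(V)={3,4,5,6,7}: V {3,4,5,6,7}->{4,5,6,7}
Constraint 2 (W + Y = V) on D(W)={3,4,5,6,7} D(Y)={3,4,6,7} D(V)={4,5,6,7}: W {3,4,5,6,7}->{3,4}; Y {3,4,6,7}->{3,4}; V {4,5,6,7}->{6,7}
Constraint 3 (W + X = V) on D(W)={3,4} D(X)={3,4,6} D(V)={6,7}: X {3,4,6}->{3,4}
So after all 3 constraints: D(Y) = {3,4}

Answer: {3,4}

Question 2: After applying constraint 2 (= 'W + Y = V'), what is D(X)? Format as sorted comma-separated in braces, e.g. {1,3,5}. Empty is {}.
Answer: {3,4,6}

Derivation:
Constraint 1 (X < V) on D(X)={3,4,6} D(V)={3,4,5,6,7}: V {3,4,5,6,7}->{4,5,6,7}
Constraint 2 (W + Y = V) on D(W)={3,4,5,6,7} D(Y)={3,4,6,7} D(V)={4,5,6,7}: W {3,4,5,6,7}->{3,4}; Y {3,4,6,7}->{3,4}; V {4,5,6,7}->{6,7}
So after constraint 2: D(X) = {3,4,6}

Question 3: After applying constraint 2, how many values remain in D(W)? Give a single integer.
Constraint 1 (X < V) on D(X)={3,4,6} D(V)={3,4,5,6,7}: V {3,4,5,6,7}->{4,5,6,7}
Constraint 2 (W + Y = V) on D(W)={3,4,5,6,7} D(Y)={3,4,6,7} D(V)={4,5,6,7}: W {3,4,5,6,7}->{3,4}; Y {3,4,6,7}->{3,4}; V {4,5,6,7}->{6,7}
So after constraint 2: D(W)={3,4}, size = 2

Answer: 2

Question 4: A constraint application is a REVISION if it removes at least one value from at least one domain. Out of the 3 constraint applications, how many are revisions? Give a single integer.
Constraint 1 (X < V) on D(X)={3,4,6} D(V)={3,4,5,6,7}: V {3,4,5,6,7}->{4,5,6,7} => REVISION
Constraint 2 (W + Y = V) on D(W)={3,4,5,6,7} D(Y)={3,4,6,7} D(V)={4,5,6,7}: W {3,4,5,6,7}->{3,4}; Y {3,4,6,7}->{3,4}; V {4,5,6,7}->{6,7} => REVISION
Constraint 3 (W + X = V) on D(W)={3,4} D(X)={3,4,6} D(V)={6,7}: X {3,4,6}->{3,4} => REVISION
Total revisions = 3

Answer: 3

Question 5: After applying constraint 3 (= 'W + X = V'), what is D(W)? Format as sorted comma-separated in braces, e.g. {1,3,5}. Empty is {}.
Answer: {3,4}

Derivation:
Constraint 1 (X < V) on D(X)={3,4,6} D(V)={3,4,5,6,7}: V {3,4,5,6,7}->{4,5,6,7}
Constraint 2 (W + Y = V) on D(W)={3,4,5,6,7} D(Y)={3,4,6,7} D(V)={4,5,6,7}: W {3,4,5,6,7}->{3,4}; Y {3,4,6,7}->{3,4}; V {4,5,6,7}->{6,7}
Constraint 3 (W + X = V) on D(W)={3,4} D(X)={3,4,6} D(V)={6,7}: X {3,4,6}->{3,4}
So after constraint 3: D(W) = {3,4}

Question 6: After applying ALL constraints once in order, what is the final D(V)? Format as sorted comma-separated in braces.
Answer: {6,7}

Derivation:
Constraint 1 (X < V) on D(X)={3,4,6} D(V)={3,4,5,6,7}: V {3,4,5,6,7}->{4,5,6,7}
Constraint 2 (W + Y = V) on D(W)={3,4,5,6,7} D(Y)={3,4,6,7} D(V)={4,5,6,7}: W {3,4,5,6,7}->{3,4}; Y {3,4,6,7}->{3,4}; V {4,5,6,7}->{6,7}
Constraint 3 (W + X = V) on D(W)={3,4} D(X)={3,4,6} D(V)={6,7}: X {3,4,6}->{3,4}
So after all 3 constraints: D(V) = {6,7}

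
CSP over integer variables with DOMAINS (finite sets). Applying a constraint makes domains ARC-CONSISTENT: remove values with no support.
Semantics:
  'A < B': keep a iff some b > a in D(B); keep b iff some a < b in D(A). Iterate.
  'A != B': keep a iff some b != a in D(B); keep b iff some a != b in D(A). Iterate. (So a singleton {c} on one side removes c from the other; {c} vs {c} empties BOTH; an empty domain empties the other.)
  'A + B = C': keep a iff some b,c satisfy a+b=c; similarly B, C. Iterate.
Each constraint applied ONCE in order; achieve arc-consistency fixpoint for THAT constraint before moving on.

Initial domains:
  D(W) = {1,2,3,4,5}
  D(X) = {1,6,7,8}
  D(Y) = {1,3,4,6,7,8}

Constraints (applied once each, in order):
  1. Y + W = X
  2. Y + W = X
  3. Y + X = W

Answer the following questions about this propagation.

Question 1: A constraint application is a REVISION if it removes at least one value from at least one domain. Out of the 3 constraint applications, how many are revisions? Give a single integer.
Constraint 1 (Y + W = X) on D(Y)={1,3,4,6,7,8} D(W)={1,2,3,4,5} D(X)={1,6,7,8}: Y {1,3,4,6,7,8}->{1,3,4,6,7}; X {1,6,7,8}->{6,7,8} => REVISION
Constraint 2 (Y + W = X) on D(Y)={1,3,4,6,7} D(W)={1,2,3,4,5} D(X)={6,7,8}: no change => not a revision
Constraint 3 (Y + X = W) on D(Y)={1,3,4,6,7} D(X)={6,7,8} D(W)={1,2,3,4,5}: Y {1,3,4,6,7}->{}; X {6,7,8}->{}; W {1,2,3,4,5}->{} => REVISION
Total revisions = 2

Answer: 2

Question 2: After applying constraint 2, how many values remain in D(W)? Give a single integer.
Answer: 5

Derivation:
Constraint 1 (Y + W = X) on D(Y)={1,3,4,6,7,8} D(W)={1,2,3,4,5} D(X)={1,6,7,8}: Y {1,3,4,6,7,8}->{1,3,4,6,7}; X {1,6,7,8}->{6,7,8}
Constraint 2 (Y + W = X) on D(Y)={1,3,4,6,7} D(W)={1,2,3,4,5} D(X)={6,7,8}: no change
So after constraint 2: D(W)={1,2,3,4,5}, size = 5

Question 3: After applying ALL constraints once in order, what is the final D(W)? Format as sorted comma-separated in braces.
Answer: {}

Derivation:
Constraint 1 (Y + W = X) on D(Y)={1,3,4,6,7,8} D(W)={1,2,3,4,5} D(X)={1,6,7,8}: Y {1,3,4,6,7,8}->{1,3,4,6,7}; X {1,6,7,8}->{6,7,8}
Constraint 2 (Y + W = X) on D(Y)={1,3,4,6,7} D(W)={1,2,3,4,5} D(X)={6,7,8}: no change
Constraint 3 (Y + X = W) on D(Y)={1,3,4,6,7} D(X)={6,7,8} D(W)={1,2,3,4,5}: Y {1,3,4,6,7}->{}; X {6,7,8}->{}; W {1,2,3,4,5}->{}
So after all 3 constraints: D(W) = {}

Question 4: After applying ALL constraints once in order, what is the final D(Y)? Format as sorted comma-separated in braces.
Answer: {}

Derivation:
Constraint 1 (Y + W = X) on D(Y)={1,3,4,6,7,8} D(W)={1,2,3,4,5} D(X)={1,6,7,8}: Y {1,3,4,6,7,8}->{1,3,4,6,7}; X {1,6,7,8}->{6,7,8}
Constraint 2 (Y + W = X) on D(Y)={1,3,4,6,7} D(W)={1,2,3,4,5} D(X)={6,7,8}: no change
Constraint 3 (Y + X = W) on D(Y)={1,3,4,6,7} D(X)={6,7,8} D(W)={1,2,3,4,5}: Y {1,3,4,6,7}->{}; X {6,7,8}->{}; W {1,2,3,4,5}->{}
So after all 3 constraints: D(Y) = {}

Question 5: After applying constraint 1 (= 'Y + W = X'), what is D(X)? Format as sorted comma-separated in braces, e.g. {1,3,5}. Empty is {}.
Answer: {6,7,8}

Derivation:
Constraint 1 (Y + W = X) on D(Y)={1,3,4,6,7,8} D(W)={1,2,3,4,5} D(X)={1,6,7,8}: Y {1,3,4,6,7,8}->{1,3,4,6,7}; X {1,6,7,8}->{6,7,8}
So after constraint 1: D(X) = {6,7,8}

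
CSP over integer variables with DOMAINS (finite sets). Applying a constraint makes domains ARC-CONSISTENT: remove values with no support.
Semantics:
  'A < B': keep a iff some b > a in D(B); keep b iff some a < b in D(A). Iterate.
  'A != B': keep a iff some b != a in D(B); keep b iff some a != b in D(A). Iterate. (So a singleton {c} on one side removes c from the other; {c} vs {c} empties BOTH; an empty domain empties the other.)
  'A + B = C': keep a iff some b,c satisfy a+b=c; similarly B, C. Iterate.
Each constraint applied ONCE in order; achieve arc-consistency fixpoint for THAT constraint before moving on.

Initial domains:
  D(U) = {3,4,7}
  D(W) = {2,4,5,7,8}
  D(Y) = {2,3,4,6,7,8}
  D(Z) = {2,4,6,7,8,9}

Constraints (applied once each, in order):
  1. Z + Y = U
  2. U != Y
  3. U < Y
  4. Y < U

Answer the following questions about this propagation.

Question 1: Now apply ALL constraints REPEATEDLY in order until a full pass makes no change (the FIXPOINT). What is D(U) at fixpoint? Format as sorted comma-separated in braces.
pass 0 (initial): D(U)={3,4,7}
pass 1: U {3,4,7}->{}; Y {2,3,4,6,7,8}->{}; Z {2,4,6,7,8,9}->{2,4}
pass 2: Z {2,4}->{}
pass 3: no change
Fixpoint after 3 passes: D(U) = {}

Answer: {}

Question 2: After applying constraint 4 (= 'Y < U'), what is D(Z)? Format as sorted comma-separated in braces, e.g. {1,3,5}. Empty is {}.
Answer: {2,4}

Derivation:
Constraint 1 (Z + Y = U) on D(Z)={2,4,6,7,8,9} D(Y)={2,3,4,6,7,8} D(U)={3,4,7}: Z {2,4,6,7,8,9}->{2,4}; Y {2,3,4,6,7,8}->{2,3}; U {3,4,7}->{4,7}
Constraint 2 (U != Y) on D(U)={4,7} D(Y)={2,3}: no change
Constraint 3 (U < Y) on D(U)={4,7} D(Y)={2,3}: U {4,7}->{}; Y {2,3}->{}
Constraint 4 (Y < U) on D(Y)={} D(U)={}: no change
So after constraint 4: D(Z) = {2,4}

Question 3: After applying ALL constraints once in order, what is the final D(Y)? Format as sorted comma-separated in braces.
Answer: {}

Derivation:
Constraint 1 (Z + Y = U) on D(Z)={2,4,6,7,8,9} D(Y)={2,3,4,6,7,8} D(U)={3,4,7}: Z {2,4,6,7,8,9}->{2,4}; Y {2,3,4,6,7,8}->{2,3}; U {3,4,7}->{4,7}
Constraint 2 (U != Y) on D(U)={4,7} D(Y)={2,3}: no change
Constraint 3 (U < Y) on D(U)={4,7} D(Y)={2,3}: U {4,7}->{}; Y {2,3}->{}
Constraint 4 (Y < U) on D(Y)={} D(U)={}: no change
So after all 4 constraints: D(Y) = {}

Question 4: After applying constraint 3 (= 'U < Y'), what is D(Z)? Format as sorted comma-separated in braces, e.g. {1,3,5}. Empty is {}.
Constraint 1 (Z + Y = U) on D(Z)={2,4,6,7,8,9} D(Y)={2,3,4,6,7,8} D(U)={3,4,7}: Z {2,4,6,7,8,9}->{2,4}; Y {2,3,4,6,7,8}->{2,3}; U {3,4,7}->{4,7}
Constraint 2 (U != Y) on D(U)={4,7} D(Y)={2,3}: no change
Constraint 3 (U < Y) on D(U)={4,7} D(Y)={2,3}: U {4,7}->{}; Y {2,3}->{}
So after constraint 3: D(Z) = {2,4}

Answer: {2,4}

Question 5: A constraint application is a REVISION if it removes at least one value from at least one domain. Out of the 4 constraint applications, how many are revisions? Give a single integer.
Constraint 1 (Z + Y = U) on D(Z)={2,4,6,7,8,9} D(Y)={2,3,4,6,7,8} D(U)={3,4,7}: Z {2,4,6,7,8,9}->{2,4}; Y {2,3,4,6,7,8}->{2,3}; U {3,4,7}->{4,7} => REVISION
Constraint 2 (U != Y) on D(U)={4,7} D(Y)={2,3}: no change => not a revision
Constraint 3 (U < Y) on D(U)={4,7} D(Y)={2,3}: U {4,7}->{}; Y {2,3}->{} => REVISION
Constraint 4 (Y < U) on D(Y)={} D(U)={}: no change => not a revision
Total revisions = 2

Answer: 2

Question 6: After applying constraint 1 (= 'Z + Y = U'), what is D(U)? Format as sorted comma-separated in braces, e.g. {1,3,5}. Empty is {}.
Constraint 1 (Z + Y = U) on D(Z)={2,4,6,7,8,9} D(Y)={2,3,4,6,7,8} D(U)={3,4,7}: Z {2,4,6,7,8,9}->{2,4}; Y {2,3,4,6,7,8}->{2,3}; U {3,4,7}->{4,7}
So after constraint 1: D(U) = {4,7}

Answer: {4,7}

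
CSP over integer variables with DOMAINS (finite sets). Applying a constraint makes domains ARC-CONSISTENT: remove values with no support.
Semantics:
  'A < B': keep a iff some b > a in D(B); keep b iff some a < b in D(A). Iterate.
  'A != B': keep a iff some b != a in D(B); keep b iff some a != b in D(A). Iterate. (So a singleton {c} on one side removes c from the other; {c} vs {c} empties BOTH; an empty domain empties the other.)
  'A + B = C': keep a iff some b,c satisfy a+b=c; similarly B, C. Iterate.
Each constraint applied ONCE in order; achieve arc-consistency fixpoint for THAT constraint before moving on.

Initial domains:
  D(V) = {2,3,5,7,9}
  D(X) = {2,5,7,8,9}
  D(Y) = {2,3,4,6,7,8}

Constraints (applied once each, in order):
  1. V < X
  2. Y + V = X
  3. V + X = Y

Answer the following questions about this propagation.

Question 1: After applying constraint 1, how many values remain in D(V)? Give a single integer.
Answer: 4

Derivation:
Constraint 1 (V < X) on D(V)={2,3,5,7,9} D(X)={2,5,7,8,9}: V {2,3,5,7,9}->{2,3,5,7}; X {2,5,7,8,9}->{5,7,8,9}
So after constraint 1: D(V)={2,3,5,7}, size = 4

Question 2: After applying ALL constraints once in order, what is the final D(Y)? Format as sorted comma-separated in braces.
Constraint 1 (V < X) on D(V)={2,3,5,7,9} D(X)={2,5,7,8,9}: V {2,3,5,7,9}->{2,3,5,7}; X {2,5,7,8,9}->{5,7,8,9}
Constraint 2 (Y + V = X) on D(Y)={2,3,4,6,7,8} D(V)={2,3,5,7} D(X)={5,7,8,9}: Y {2,3,4,6,7,8}->{2,3,4,6,7}
Constraint 3 (V + X = Y) on D(V)={2,3,5,7} D(X)={5,7,8,9} D(Y)={2,3,4,6,7}: V {2,3,5,7}->{2}; X {5,7,8,9}->{5}; Y {2,3,4,6,7}->{7}
So after all 3 constraints: D(Y) = {7}

Answer: {7}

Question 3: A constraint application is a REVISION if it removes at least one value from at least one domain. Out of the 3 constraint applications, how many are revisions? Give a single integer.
Answer: 3

Derivation:
Constraint 1 (V < X) on D(V)={2,3,5,7,9} D(X)={2,5,7,8,9}: V {2,3,5,7,9}->{2,3,5,7}; X {2,5,7,8,9}->{5,7,8,9} => REVISION
Constraint 2 (Y + V = X) on D(Y)={2,3,4,6,7,8} D(V)={2,3,5,7} D(X)={5,7,8,9}: Y {2,3,4,6,7,8}->{2,3,4,6,7} => REVISION
Constraint 3 (V + X = Y) on D(V)={2,3,5,7} D(X)={5,7,8,9} D(Y)={2,3,4,6,7}: V {2,3,5,7}->{2}; X {5,7,8,9}->{5}; Y {2,3,4,6,7}->{7} => REVISION
Total revisions = 3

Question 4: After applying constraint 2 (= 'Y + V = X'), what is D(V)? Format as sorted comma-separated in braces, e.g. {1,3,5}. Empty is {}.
Answer: {2,3,5,7}

Derivation:
Constraint 1 (V < X) on D(V)={2,3,5,7,9} D(X)={2,5,7,8,9}: V {2,3,5,7,9}->{2,3,5,7}; X {2,5,7,8,9}->{5,7,8,9}
Constraint 2 (Y + V = X) on D(Y)={2,3,4,6,7,8} D(V)={2,3,5,7} D(X)={5,7,8,9}: Y {2,3,4,6,7,8}->{2,3,4,6,7}
So after constraint 2: D(V) = {2,3,5,7}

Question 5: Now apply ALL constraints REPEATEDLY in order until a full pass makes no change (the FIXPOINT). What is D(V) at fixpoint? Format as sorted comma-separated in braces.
pass 0 (initial): D(V)={2,3,5,7,9}
pass 1: V {2,3,5,7,9}->{2}; X {2,5,7,8,9}->{5}; Y {2,3,4,6,7,8}->{7}
pass 2: V {2}->{}; X {5}->{}; Y {7}->{}
pass 3: no change
Fixpoint after 3 passes: D(V) = {}

Answer: {}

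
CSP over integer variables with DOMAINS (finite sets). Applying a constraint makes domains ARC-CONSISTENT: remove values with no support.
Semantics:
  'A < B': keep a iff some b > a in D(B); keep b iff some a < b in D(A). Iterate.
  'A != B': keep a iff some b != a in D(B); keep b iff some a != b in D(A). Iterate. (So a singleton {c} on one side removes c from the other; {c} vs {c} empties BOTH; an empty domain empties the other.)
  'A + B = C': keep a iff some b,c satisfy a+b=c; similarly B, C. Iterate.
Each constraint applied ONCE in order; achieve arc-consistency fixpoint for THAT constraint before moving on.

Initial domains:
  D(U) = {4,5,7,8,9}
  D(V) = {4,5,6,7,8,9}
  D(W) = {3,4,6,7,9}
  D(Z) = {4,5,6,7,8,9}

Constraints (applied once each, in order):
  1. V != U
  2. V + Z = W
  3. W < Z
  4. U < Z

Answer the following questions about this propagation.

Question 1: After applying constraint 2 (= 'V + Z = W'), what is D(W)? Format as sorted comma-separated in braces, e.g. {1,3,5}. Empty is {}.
Answer: {9}

Derivation:
Constraint 1 (V != U) on D(V)={4,5,6,7,8,9} D(U)={4,5,7,8,9}: no change
Constraint 2 (V + Z = W) on D(V)={4,5,6,7,8,9} D(Z)={4,5,6,7,8,9} D(W)={3,4,6,7,9}: V {4,5,6,7,8,9}->{4,5}; Z {4,5,6,7,8,9}->{4,5}; W {3,4,6,7,9}->{9}
So after constraint 2: D(W) = {9}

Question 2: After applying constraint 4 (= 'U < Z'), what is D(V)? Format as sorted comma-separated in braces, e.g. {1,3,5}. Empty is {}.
Constraint 1 (V != U) on D(V)={4,5,6,7,8,9} D(U)={4,5,7,8,9}: no change
Constraint 2 (V + Z = W) on D(V)={4,5,6,7,8,9} D(Z)={4,5,6,7,8,9} D(W)={3,4,6,7,9}: V {4,5,6,7,8,9}->{4,5}; Z {4,5,6,7,8,9}->{4,5}; W {3,4,6,7,9}->{9}
Constraint 3 (W < Z) on D(W)={9} D(Z)={4,5}: W {9}->{}; Z {4,5}->{}
Constraint 4 (U < Z) on D(U)={4,5,7,8,9} D(Z)={}: U {4,5,7,8,9}->{}
So after constraint 4: D(V) = {4,5}

Answer: {4,5}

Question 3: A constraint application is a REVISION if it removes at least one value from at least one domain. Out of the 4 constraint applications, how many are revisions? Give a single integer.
Constraint 1 (V != U) on D(V)={4,5,6,7,8,9} D(U)={4,5,7,8,9}: no change => not a revision
Constraint 2 (V + Z = W) on D(V)={4,5,6,7,8,9} D(Z)={4,5,6,7,8,9} D(W)={3,4,6,7,9}: V {4,5,6,7,8,9}->{4,5}; Z {4,5,6,7,8,9}->{4,5}; W {3,4,6,7,9}->{9} => REVISION
Constraint 3 (W < Z) on D(W)={9} D(Z)={4,5}: W {9}->{}; Z {4,5}->{} => REVISION
Constraint 4 (U < Z) on D(U)={4,5,7,8,9} D(Z)={}: U {4,5,7,8,9}->{} => REVISION
Total revisions = 3

Answer: 3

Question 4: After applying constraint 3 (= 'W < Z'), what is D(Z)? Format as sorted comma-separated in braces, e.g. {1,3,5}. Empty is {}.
Answer: {}

Derivation:
Constraint 1 (V != U) on D(V)={4,5,6,7,8,9} D(U)={4,5,7,8,9}: no change
Constraint 2 (V + Z = W) on D(V)={4,5,6,7,8,9} D(Z)={4,5,6,7,8,9} D(W)={3,4,6,7,9}: V {4,5,6,7,8,9}->{4,5}; Z {4,5,6,7,8,9}->{4,5}; W {3,4,6,7,9}->{9}
Constraint 3 (W < Z) on D(W)={9} D(Z)={4,5}: W {9}->{}; Z {4,5}->{}
So after constraint 3: D(Z) = {}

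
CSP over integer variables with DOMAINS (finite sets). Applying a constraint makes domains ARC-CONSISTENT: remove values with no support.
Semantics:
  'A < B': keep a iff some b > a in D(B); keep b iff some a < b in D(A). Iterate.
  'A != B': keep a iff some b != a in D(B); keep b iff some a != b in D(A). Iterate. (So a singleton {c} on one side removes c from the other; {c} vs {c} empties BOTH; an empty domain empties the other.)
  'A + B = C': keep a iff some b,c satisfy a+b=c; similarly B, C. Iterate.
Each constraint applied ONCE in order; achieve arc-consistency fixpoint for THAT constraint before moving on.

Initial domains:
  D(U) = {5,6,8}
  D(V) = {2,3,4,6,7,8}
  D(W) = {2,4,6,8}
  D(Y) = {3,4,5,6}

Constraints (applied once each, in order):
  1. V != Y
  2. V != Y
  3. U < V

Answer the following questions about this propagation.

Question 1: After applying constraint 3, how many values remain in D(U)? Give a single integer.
Constraint 1 (V != Y) on D(V)={2,3,4,6,7,8} D(Y)={3,4,5,6}: no change
Constraint 2 (V != Y) on D(V)={2,3,4,6,7,8} D(Y)={3,4,5,6}: no change
Constraint 3 (U < V) on D(U)={5,6,8} D(V)={2,3,4,6,7,8}: U {5,6,8}->{5,6}; V {2,3,4,6,7,8}->{6,7,8}
So after constraint 3: D(U)={5,6}, size = 2

Answer: 2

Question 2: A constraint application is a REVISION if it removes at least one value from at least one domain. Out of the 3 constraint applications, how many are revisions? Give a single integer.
Constraint 1 (V != Y) on D(V)={2,3,4,6,7,8} D(Y)={3,4,5,6}: no change => not a revision
Constraint 2 (V != Y) on D(V)={2,3,4,6,7,8} D(Y)={3,4,5,6}: no change => not a revision
Constraint 3 (U < V) on D(U)={5,6,8} D(V)={2,3,4,6,7,8}: U {5,6,8}->{5,6}; V {2,3,4,6,7,8}->{6,7,8} => REVISION
Total revisions = 1

Answer: 1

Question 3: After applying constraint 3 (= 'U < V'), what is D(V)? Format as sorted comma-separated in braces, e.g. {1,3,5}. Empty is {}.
Answer: {6,7,8}

Derivation:
Constraint 1 (V != Y) on D(V)={2,3,4,6,7,8} D(Y)={3,4,5,6}: no change
Constraint 2 (V != Y) on D(V)={2,3,4,6,7,8} D(Y)={3,4,5,6}: no change
Constraint 3 (U < V) on D(U)={5,6,8} D(V)={2,3,4,6,7,8}: U {5,6,8}->{5,6}; V {2,3,4,6,7,8}->{6,7,8}
So after constraint 3: D(V) = {6,7,8}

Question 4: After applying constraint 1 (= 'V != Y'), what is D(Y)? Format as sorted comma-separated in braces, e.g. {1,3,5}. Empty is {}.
Answer: {3,4,5,6}

Derivation:
Constraint 1 (V != Y) on D(V)={2,3,4,6,7,8} D(Y)={3,4,5,6}: no change
So after constraint 1: D(Y) = {3,4,5,6}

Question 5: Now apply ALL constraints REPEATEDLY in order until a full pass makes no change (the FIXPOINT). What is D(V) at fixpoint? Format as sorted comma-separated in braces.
pass 0 (initial): D(V)={2,3,4,6,7,8}
pass 1: U {5,6,8}->{5,6}; V {2,3,4,6,7,8}->{6,7,8}
pass 2: no change
Fixpoint after 2 passes: D(V) = {6,7,8}

Answer: {6,7,8}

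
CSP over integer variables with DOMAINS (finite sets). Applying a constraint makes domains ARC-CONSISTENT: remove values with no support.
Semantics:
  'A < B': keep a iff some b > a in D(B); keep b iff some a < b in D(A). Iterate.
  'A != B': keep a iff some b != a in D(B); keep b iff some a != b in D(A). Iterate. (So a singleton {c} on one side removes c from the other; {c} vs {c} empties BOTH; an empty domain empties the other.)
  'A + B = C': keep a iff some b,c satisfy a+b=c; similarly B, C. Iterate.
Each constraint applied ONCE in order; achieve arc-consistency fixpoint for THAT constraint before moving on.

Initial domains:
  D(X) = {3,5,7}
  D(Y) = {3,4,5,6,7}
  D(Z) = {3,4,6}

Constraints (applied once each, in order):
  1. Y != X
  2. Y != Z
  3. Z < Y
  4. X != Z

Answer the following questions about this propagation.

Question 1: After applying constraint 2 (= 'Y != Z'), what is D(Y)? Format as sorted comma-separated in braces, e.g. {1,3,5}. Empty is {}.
Answer: {3,4,5,6,7}

Derivation:
Constraint 1 (Y != X) on D(Y)={3,4,5,6,7} D(X)={3,5,7}: no change
Constraint 2 (Y != Z) on D(Y)={3,4,5,6,7} D(Z)={3,4,6}: no change
So after constraint 2: D(Y) = {3,4,5,6,7}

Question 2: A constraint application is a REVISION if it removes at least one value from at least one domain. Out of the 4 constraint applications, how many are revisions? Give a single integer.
Answer: 1

Derivation:
Constraint 1 (Y != X) on D(Y)={3,4,5,6,7} D(X)={3,5,7}: no change => not a revision
Constraint 2 (Y != Z) on D(Y)={3,4,5,6,7} D(Z)={3,4,6}: no change => not a revision
Constraint 3 (Z < Y) on D(Z)={3,4,6} D(Y)={3,4,5,6,7}: Y {3,4,5,6,7}->{4,5,6,7} => REVISION
Constraint 4 (X != Z) on D(X)={3,5,7} D(Z)={3,4,6}: no change => not a revision
Total revisions = 1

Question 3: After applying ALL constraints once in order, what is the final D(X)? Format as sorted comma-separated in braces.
Answer: {3,5,7}

Derivation:
Constraint 1 (Y != X) on D(Y)={3,4,5,6,7} D(X)={3,5,7}: no change
Constraint 2 (Y != Z) on D(Y)={3,4,5,6,7} D(Z)={3,4,6}: no change
Constraint 3 (Z < Y) on D(Z)={3,4,6} D(Y)={3,4,5,6,7}: Y {3,4,5,6,7}->{4,5,6,7}
Constraint 4 (X != Z) on D(X)={3,5,7} D(Z)={3,4,6}: no change
So after all 4 constraints: D(X) = {3,5,7}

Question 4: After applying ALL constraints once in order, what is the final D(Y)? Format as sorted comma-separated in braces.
Constraint 1 (Y != X) on D(Y)={3,4,5,6,7} D(X)={3,5,7}: no change
Constraint 2 (Y != Z) on D(Y)={3,4,5,6,7} D(Z)={3,4,6}: no change
Constraint 3 (Z < Y) on D(Z)={3,4,6} D(Y)={3,4,5,6,7}: Y {3,4,5,6,7}->{4,5,6,7}
Constraint 4 (X != Z) on D(X)={3,5,7} D(Z)={3,4,6}: no change
So after all 4 constraints: D(Y) = {4,5,6,7}

Answer: {4,5,6,7}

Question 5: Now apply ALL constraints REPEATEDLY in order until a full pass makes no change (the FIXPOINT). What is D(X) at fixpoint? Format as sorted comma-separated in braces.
Answer: {3,5,7}

Derivation:
pass 0 (initial): D(X)={3,5,7}
pass 1: Y {3,4,5,6,7}->{4,5,6,7}
pass 2: no change
Fixpoint after 2 passes: D(X) = {3,5,7}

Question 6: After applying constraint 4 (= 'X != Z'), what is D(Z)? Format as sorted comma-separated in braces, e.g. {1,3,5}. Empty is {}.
Answer: {3,4,6}

Derivation:
Constraint 1 (Y != X) on D(Y)={3,4,5,6,7} D(X)={3,5,7}: no change
Constraint 2 (Y != Z) on D(Y)={3,4,5,6,7} D(Z)={3,4,6}: no change
Constraint 3 (Z < Y) on D(Z)={3,4,6} D(Y)={3,4,5,6,7}: Y {3,4,5,6,7}->{4,5,6,7}
Constraint 4 (X != Z) on D(X)={3,5,7} D(Z)={3,4,6}: no change
So after constraint 4: D(Z) = {3,4,6}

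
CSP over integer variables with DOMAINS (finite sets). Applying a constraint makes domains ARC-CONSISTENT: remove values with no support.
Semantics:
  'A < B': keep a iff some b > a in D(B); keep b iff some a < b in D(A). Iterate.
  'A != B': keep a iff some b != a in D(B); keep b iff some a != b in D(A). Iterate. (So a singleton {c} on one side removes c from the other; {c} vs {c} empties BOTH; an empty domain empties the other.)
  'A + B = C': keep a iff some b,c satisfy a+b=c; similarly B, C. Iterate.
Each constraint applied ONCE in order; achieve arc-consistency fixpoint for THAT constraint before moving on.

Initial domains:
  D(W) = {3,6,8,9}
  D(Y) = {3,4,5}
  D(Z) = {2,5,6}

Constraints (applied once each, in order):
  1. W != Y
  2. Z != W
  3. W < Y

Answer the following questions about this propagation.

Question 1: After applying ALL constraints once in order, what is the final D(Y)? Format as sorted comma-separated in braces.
Constraint 1 (W != Y) on D(W)={3,6,8,9} D(Y)={3,4,5}: no change
Constraint 2 (Z != W) on D(Z)={2,5,6} D(W)={3,6,8,9}: no change
Constraint 3 (W < Y) on D(W)={3,6,8,9} D(Y)={3,4,5}: W {3,6,8,9}->{3}; Y {3,4,5}->{4,5}
So after all 3 constraints: D(Y) = {4,5}

Answer: {4,5}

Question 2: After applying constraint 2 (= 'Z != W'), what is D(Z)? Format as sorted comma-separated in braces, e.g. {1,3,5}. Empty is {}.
Constraint 1 (W != Y) on D(W)={3,6,8,9} D(Y)={3,4,5}: no change
Constraint 2 (Z != W) on D(Z)={2,5,6} D(W)={3,6,8,9}: no change
So after constraint 2: D(Z) = {2,5,6}

Answer: {2,5,6}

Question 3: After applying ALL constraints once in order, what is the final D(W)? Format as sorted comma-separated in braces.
Constraint 1 (W != Y) on D(W)={3,6,8,9} D(Y)={3,4,5}: no change
Constraint 2 (Z != W) on D(Z)={2,5,6} D(W)={3,6,8,9}: no change
Constraint 3 (W < Y) on D(W)={3,6,8,9} D(Y)={3,4,5}: W {3,6,8,9}->{3}; Y {3,4,5}->{4,5}
So after all 3 constraints: D(W) = {3}

Answer: {3}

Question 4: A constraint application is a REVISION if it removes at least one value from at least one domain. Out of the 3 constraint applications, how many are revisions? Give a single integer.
Answer: 1

Derivation:
Constraint 1 (W != Y) on D(W)={3,6,8,9} D(Y)={3,4,5}: no change => not a revision
Constraint 2 (Z != W) on D(Z)={2,5,6} D(W)={3,6,8,9}: no change => not a revision
Constraint 3 (W < Y) on D(W)={3,6,8,9} D(Y)={3,4,5}: W {3,6,8,9}->{3}; Y {3,4,5}->{4,5} => REVISION
Total revisions = 1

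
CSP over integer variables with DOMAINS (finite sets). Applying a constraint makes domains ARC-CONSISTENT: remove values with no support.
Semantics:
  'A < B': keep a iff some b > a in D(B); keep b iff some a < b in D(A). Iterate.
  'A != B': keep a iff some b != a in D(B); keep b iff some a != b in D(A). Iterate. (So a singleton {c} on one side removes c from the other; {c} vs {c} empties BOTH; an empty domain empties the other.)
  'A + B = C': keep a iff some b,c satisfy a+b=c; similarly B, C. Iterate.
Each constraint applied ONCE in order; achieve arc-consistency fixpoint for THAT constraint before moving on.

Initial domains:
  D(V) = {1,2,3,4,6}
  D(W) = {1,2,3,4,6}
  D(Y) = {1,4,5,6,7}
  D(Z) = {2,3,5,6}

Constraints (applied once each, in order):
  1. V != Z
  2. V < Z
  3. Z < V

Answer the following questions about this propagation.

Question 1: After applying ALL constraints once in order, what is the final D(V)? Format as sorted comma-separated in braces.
Constraint 1 (V != Z) on D(V)={1,2,3,4,6} D(Z)={2,3,5,6}: no change
Constraint 2 (V < Z) on D(V)={1,2,3,4,6} D(Z)={2,3,5,6}: V {1,2,3,4,6}->{1,2,3,4}
Constraint 3 (Z < V) on D(Z)={2,3,5,6} D(V)={1,2,3,4}: Z {2,3,5,6}->{2,3}; V {1,2,3,4}->{3,4}
So after all 3 constraints: D(V) = {3,4}

Answer: {3,4}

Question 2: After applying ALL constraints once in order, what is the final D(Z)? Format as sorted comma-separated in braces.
Constraint 1 (V != Z) on D(V)={1,2,3,4,6} D(Z)={2,3,5,6}: no change
Constraint 2 (V < Z) on D(V)={1,2,3,4,6} D(Z)={2,3,5,6}: V {1,2,3,4,6}->{1,2,3,4}
Constraint 3 (Z < V) on D(Z)={2,3,5,6} D(V)={1,2,3,4}: Z {2,3,5,6}->{2,3}; V {1,2,3,4}->{3,4}
So after all 3 constraints: D(Z) = {2,3}

Answer: {2,3}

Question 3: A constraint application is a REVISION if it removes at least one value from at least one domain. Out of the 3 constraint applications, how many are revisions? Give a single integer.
Answer: 2

Derivation:
Constraint 1 (V != Z) on D(V)={1,2,3,4,6} D(Z)={2,3,5,6}: no change => not a revision
Constraint 2 (V < Z) on D(V)={1,2,3,4,6} D(Z)={2,3,5,6}: V {1,2,3,4,6}->{1,2,3,4} => REVISION
Constraint 3 (Z < V) on D(Z)={2,3,5,6} D(V)={1,2,3,4}: Z {2,3,5,6}->{2,3}; V {1,2,3,4}->{3,4} => REVISION
Total revisions = 2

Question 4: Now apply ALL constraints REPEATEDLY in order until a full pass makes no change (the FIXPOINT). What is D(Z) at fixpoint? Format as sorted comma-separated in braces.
pass 0 (initial): D(Z)={2,3,5,6}
pass 1: V {1,2,3,4,6}->{3,4}; Z {2,3,5,6}->{2,3}
pass 2: V {3,4}->{}; Z {2,3}->{}
pass 3: no change
Fixpoint after 3 passes: D(Z) = {}

Answer: {}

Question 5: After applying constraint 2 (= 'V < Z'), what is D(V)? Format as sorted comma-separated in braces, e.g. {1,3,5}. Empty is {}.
Constraint 1 (V != Z) on D(V)={1,2,3,4,6} D(Z)={2,3,5,6}: no change
Constraint 2 (V < Z) on D(V)={1,2,3,4,6} D(Z)={2,3,5,6}: V {1,2,3,4,6}->{1,2,3,4}
So after constraint 2: D(V) = {1,2,3,4}

Answer: {1,2,3,4}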